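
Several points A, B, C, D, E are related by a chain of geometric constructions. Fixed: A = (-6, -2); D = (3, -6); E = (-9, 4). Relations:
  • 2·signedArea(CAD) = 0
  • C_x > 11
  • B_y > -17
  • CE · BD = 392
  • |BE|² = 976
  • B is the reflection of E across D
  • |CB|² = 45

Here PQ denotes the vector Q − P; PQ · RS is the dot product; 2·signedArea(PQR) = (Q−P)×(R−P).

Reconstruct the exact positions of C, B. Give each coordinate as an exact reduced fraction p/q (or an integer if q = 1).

B = (15, -16)
C = (12, -10)

1. B_x = 15  [B is the reflection of E across D]
2. B_y = -16  [B is the reflection of E across D]
   → B = (15, -16)
3. C_x = 12  [2·signedArea(CAD) = 0 ∩ CE · BD = 392]
4. C_y = -10  [2·signedArea(CAD) = 0 ∩ CE · BD = 392]
   → C = (12, -10)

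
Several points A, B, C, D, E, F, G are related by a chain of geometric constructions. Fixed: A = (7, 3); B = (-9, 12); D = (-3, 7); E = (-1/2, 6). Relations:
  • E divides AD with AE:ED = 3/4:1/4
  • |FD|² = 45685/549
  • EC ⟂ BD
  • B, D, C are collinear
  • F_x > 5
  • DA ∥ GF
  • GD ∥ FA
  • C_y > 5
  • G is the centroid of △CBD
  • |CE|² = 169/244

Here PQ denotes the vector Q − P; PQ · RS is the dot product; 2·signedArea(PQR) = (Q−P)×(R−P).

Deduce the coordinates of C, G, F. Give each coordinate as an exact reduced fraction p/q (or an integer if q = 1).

1. C_x = -63/61  [B, D, C are collinear ∩ EC ⟂ BD]
2. C_y = 327/61  [B, D, C are collinear ∩ EC ⟂ BD]
   → C = (-63/61, 327/61)
3. G_x = -265/61  [G is the centroid of △CBD]
4. G_y = 1486/183  [G is the centroid of △CBD]
   → G = (-265/61, 1486/183)
5. F_x = 345/61  [GD ∥ FA ∩ DA ∥ GF]
6. F_y = 754/183  [GD ∥ FA ∩ DA ∥ GF]
   → F = (345/61, 754/183)

C = (-63/61, 327/61)
F = (345/61, 754/183)
G = (-265/61, 1486/183)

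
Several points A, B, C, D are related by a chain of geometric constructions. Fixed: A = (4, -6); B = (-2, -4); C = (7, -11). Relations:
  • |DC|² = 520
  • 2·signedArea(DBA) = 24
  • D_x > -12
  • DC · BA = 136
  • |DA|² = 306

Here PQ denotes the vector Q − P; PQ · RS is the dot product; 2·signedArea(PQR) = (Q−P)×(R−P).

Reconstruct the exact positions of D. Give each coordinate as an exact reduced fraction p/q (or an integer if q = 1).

1. D_x = -11  [DC · BA = 136 ∩ 2·signedArea(DBA) = 24]
2. D_y = 3  [DC · BA = 136 ∩ 2·signedArea(DBA) = 24]
   → D = (-11, 3)

D = (-11, 3)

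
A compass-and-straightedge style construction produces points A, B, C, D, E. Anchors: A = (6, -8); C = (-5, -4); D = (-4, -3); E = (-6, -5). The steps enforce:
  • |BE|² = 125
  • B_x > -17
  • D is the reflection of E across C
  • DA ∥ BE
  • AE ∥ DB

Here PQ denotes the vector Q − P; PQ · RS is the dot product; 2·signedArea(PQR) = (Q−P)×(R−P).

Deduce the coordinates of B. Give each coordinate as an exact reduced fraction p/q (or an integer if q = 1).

1. B_x = -16  [DA ∥ BE ∩ AE ∥ DB]
2. B_y = 0  [DA ∥ BE ∩ AE ∥ DB]
   → B = (-16, 0)

B = (-16, 0)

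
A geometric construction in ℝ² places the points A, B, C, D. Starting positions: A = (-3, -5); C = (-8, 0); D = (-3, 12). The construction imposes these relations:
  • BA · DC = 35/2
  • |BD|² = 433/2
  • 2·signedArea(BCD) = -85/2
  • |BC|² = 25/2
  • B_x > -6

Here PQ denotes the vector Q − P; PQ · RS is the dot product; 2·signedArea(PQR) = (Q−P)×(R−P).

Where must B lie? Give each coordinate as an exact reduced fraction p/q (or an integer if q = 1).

1. B_x = -11/2  [2·signedArea(BCD) = -85/2 ∩ BA · DC = 35/2]
2. B_y = -5/2  [2·signedArea(BCD) = -85/2 ∩ BA · DC = 35/2]
   → B = (-11/2, -5/2)

B = (-11/2, -5/2)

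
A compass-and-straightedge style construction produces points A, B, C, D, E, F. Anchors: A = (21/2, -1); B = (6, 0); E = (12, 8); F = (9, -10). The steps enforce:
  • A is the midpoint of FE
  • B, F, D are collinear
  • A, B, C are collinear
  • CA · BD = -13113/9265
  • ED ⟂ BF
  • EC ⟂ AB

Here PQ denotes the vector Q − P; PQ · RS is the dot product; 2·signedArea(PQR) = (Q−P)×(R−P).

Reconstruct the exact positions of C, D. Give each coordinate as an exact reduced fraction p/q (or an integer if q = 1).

1. C_x = 852/85  [A, B, C are collinear ∩ EC ⟂ AB]
2. C_y = -76/85  [A, B, C are collinear ∩ EC ⟂ AB]
   → C = (852/85, -76/85)
3. D_x = 468/109  [B, F, D are collinear ∩ ED ⟂ BF]
4. D_y = 620/109  [B, F, D are collinear ∩ ED ⟂ BF]
   → D = (468/109, 620/109)

C = (852/85, -76/85)
D = (468/109, 620/109)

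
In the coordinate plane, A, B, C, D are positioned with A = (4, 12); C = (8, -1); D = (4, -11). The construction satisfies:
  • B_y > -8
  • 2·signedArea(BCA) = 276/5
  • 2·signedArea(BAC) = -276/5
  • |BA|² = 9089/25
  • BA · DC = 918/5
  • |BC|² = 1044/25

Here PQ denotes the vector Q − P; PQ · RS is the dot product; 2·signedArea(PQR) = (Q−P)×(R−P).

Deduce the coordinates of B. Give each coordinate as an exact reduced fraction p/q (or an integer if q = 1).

B = (28/5, -7)

1. B_x = 28/5  [BA · DC = 918/5 ∩ 2·signedArea(BAC) = -276/5]
2. B_y = -7  [BA · DC = 918/5 ∩ 2·signedArea(BAC) = -276/5]
   → B = (28/5, -7)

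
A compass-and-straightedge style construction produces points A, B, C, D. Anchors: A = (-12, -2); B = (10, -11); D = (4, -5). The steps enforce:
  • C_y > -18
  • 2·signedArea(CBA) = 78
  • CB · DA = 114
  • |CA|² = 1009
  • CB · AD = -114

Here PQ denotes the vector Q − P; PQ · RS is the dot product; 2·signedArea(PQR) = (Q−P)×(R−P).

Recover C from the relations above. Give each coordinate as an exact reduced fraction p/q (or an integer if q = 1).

1. C_x = 16  [CB · AD = -114 ∩ 2·signedArea(CBA) = 78]
2. C_y = -17  [CB · AD = -114 ∩ 2·signedArea(CBA) = 78]
   → C = (16, -17)

C = (16, -17)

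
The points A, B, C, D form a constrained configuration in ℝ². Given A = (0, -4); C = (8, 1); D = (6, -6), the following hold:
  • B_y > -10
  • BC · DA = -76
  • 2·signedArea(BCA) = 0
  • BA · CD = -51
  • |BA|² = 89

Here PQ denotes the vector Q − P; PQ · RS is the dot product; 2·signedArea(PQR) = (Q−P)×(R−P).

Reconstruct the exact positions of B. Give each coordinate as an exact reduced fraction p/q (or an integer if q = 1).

B = (-8, -9)

1. B_x = -8  [2·signedArea(BCA) = 0 ∩ BA · CD = -51]
2. B_y = -9  [2·signedArea(BCA) = 0 ∩ BA · CD = -51]
   → B = (-8, -9)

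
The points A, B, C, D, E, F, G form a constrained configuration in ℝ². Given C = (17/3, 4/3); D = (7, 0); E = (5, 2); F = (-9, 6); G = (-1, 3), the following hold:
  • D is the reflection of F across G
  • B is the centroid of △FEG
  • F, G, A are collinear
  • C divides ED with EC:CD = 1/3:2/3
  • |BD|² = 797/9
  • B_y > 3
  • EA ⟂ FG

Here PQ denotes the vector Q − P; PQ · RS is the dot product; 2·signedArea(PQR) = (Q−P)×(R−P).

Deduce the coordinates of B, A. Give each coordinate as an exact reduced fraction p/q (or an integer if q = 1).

1. B_x = -5/3  [B is the centroid of △FEG]
2. B_y = 11/3  [B is the centroid of △FEG]
   → B = (-5/3, 11/3)
3. A_x = 335/73  [F, G, A are collinear ∩ EA ⟂ FG]
4. A_y = 66/73  [F, G, A are collinear ∩ EA ⟂ FG]
   → A = (335/73, 66/73)

A = (335/73, 66/73)
B = (-5/3, 11/3)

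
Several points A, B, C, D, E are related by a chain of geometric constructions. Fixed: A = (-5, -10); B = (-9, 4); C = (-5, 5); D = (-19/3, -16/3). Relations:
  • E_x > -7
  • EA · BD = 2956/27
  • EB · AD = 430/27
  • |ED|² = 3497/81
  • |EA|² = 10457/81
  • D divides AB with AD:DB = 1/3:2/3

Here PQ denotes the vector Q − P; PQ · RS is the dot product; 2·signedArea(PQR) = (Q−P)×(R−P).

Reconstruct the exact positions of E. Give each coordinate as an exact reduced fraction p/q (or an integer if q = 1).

1. E_x = -61/9  [line -8/3·x + 28/3·y + -796/27 = 0 ∩ |EA|² = 10457/81]
2. E_y = 11/9  [line -8/3·x + 28/3·y + -796/27 = 0 ∩ |EA|² = 10457/81]
   → E = (-61/9, 11/9)

E = (-61/9, 11/9)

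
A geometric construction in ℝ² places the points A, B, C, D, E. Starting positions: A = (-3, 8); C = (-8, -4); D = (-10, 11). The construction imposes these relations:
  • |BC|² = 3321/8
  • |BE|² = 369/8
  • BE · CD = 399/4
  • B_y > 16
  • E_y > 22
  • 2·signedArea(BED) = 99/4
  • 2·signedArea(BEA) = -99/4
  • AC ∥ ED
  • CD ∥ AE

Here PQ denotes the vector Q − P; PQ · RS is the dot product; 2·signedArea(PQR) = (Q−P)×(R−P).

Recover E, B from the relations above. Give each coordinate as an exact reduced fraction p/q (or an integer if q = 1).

1. E_x = -5  [AC ∥ ED ∩ CD ∥ AE]
2. E_y = 23  [AC ∥ ED ∩ CD ∥ AE]
   → E = (-5, 23)
3. B_x = -23/4  [2·signedArea(BEA) = -99/4 ∩ 2·signedArea(BED) = 99/4]
4. B_y = 65/4  [2·signedArea(BEA) = -99/4 ∩ 2·signedArea(BED) = 99/4]
   → B = (-23/4, 65/4)

B = (-23/4, 65/4)
E = (-5, 23)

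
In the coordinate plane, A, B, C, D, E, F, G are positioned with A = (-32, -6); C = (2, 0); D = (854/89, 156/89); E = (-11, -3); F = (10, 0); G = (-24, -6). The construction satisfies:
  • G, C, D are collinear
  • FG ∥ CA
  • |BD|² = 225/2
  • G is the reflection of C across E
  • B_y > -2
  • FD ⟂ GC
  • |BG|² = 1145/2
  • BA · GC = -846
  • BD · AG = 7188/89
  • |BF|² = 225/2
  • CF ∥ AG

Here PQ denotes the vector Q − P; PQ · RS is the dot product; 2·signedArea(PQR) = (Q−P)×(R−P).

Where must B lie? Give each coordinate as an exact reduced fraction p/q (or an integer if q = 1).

B = (-1/2, -3/2)

1. B_x = -1/2  [BD · AG = 7188/89 ∩ BA · GC = -846]
2. B_y = -3/2  [BD · AG = 7188/89 ∩ BA · GC = -846]
   → B = (-1/2, -3/2)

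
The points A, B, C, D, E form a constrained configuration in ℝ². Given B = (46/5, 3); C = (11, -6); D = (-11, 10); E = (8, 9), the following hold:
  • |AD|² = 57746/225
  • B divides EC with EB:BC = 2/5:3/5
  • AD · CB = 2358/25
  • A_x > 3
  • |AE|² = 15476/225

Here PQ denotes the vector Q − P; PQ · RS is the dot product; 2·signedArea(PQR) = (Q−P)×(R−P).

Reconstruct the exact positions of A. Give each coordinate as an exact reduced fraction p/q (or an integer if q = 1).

1. A_x = 46/15  [line 9/5·x + -9·y + 387/25 = 0 ∩ |AD|² = 57746/225]
2. A_y = 7/3  [line 9/5·x + -9·y + 387/25 = 0 ∩ |AD|² = 57746/225]
   → A = (46/15, 7/3)

A = (46/15, 7/3)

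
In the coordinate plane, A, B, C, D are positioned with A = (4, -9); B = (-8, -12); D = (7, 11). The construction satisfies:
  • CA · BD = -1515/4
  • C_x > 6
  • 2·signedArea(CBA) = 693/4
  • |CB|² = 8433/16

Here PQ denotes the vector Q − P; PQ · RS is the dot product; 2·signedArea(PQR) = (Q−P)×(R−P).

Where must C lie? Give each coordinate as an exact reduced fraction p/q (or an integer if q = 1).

1. C_x = 25/4  [CA · BD = -1515/4 ∩ 2·signedArea(CBA) = 693/4]
2. C_y = 6  [CA · BD = -1515/4 ∩ 2·signedArea(CBA) = 693/4]
   → C = (25/4, 6)

C = (25/4, 6)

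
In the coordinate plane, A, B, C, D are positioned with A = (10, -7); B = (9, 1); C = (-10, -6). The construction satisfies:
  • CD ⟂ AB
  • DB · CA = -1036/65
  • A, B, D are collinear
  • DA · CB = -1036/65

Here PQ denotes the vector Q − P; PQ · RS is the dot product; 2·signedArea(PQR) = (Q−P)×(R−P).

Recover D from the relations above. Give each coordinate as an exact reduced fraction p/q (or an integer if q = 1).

D = (622/65, -231/65)

1. D_x = 622/65  [A, B, D are collinear ∩ CD ⟂ AB]
2. D_y = -231/65  [A, B, D are collinear ∩ CD ⟂ AB]
   → D = (622/65, -231/65)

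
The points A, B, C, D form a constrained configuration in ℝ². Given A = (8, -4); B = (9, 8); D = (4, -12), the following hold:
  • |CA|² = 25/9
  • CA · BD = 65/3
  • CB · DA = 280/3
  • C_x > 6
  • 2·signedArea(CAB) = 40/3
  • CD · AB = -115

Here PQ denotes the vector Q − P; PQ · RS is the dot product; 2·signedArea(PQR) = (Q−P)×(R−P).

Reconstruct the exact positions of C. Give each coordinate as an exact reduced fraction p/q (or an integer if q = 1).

C = (7, -8/3)

1. C_x = 7  [CA · BD = 65/3 ∩ CD · AB = -115]
2. C_y = -8/3  [CA · BD = 65/3 ∩ CD · AB = -115]
   → C = (7, -8/3)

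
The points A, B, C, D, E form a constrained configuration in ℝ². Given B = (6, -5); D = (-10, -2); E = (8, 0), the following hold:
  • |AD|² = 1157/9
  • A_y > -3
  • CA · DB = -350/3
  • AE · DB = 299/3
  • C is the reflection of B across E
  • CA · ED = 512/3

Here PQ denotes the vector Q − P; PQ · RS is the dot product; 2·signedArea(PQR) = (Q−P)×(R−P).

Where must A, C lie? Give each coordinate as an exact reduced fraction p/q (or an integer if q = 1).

A = (4/3, -7/3)
C = (10, 5)

1. A_x = 4/3  [line -16·x + 3·y + 85/3 = 0 ∩ |AD|² = 1157/9]
2. A_y = -7/3  [line -16·x + 3·y + 85/3 = 0 ∩ |AD|² = 1157/9]
   → A = (4/3, -7/3)
3. C_x = 10  [C is the reflection of B across E]
4. C_y = 5  [C is the reflection of B across E]
   → C = (10, 5)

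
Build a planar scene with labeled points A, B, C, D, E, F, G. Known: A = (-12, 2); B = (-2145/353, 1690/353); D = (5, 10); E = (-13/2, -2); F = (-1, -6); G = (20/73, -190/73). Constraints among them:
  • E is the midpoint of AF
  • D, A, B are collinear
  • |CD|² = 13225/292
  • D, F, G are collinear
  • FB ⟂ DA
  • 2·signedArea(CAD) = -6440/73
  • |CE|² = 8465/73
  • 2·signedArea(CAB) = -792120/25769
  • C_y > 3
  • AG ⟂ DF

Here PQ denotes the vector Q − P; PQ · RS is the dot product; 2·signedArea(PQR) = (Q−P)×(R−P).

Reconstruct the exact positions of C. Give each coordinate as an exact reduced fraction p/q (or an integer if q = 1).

1. C_x = 385/146  [line -984/353·x + 2091/353·y + -375150/25769 = 0 ∩ |CE|² = 8465/73]
2. C_y = 270/73  [line -984/353·x + 2091/353·y + -375150/25769 = 0 ∩ |CE|² = 8465/73]
   → C = (385/146, 270/73)

C = (385/146, 270/73)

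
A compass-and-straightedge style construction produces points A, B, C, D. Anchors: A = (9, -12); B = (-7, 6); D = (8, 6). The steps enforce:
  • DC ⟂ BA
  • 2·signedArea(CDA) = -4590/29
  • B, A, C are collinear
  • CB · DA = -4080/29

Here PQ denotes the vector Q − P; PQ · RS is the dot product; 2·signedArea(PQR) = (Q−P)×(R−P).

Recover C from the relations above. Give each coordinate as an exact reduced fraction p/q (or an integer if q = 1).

1. C_x = -11/29  [B, A, C are collinear ∩ DC ⟂ BA]
2. C_y = -42/29  [B, A, C are collinear ∩ DC ⟂ BA]
   → C = (-11/29, -42/29)

C = (-11/29, -42/29)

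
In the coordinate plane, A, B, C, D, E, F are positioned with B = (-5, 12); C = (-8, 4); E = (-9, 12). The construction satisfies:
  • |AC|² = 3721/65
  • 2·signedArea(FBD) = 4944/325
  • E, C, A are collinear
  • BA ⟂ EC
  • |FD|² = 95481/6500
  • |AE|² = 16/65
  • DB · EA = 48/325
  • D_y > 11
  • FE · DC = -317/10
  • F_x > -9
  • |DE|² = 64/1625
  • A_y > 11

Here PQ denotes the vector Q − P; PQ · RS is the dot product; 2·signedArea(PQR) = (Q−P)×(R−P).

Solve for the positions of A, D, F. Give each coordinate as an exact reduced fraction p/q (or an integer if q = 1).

1. A_x = -581/65  [E, C, A are collinear ∩ BA ⟂ EC]
2. A_y = 748/65  [E, C, A are collinear ∩ BA ⟂ EC]
   → A = (-581/65, 748/65)
3. D_x = -2917/325  [line -4/65·x + 32/65·y + -2068/325 = 0 ∩ |DE|² = 64/1625]
4. D_y = 3836/325  [line -4/65·x + 32/65·y + -2068/325 = 0 ∩ |DE|² = 64/1625]
   → D = (-2917/325, 3836/325)
5. F_x = -17/2  [FE · DC = -317/10 ∩ 2·signedArea(FBD) = 4944/325]
6. F_y = 8  [FE · DC = -317/10 ∩ 2·signedArea(FBD) = 4944/325]
   → F = (-17/2, 8)

A = (-581/65, 748/65)
D = (-2917/325, 3836/325)
F = (-17/2, 8)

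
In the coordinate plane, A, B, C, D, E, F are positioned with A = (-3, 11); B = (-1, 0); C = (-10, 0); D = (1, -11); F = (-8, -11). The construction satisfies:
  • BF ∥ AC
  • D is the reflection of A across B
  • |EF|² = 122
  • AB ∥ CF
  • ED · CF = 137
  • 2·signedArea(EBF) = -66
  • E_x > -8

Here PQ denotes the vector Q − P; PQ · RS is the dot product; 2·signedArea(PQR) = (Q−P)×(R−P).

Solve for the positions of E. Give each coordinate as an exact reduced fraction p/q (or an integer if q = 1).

1. E_x = -7  [2·signedArea(EBF) = -66 ∩ ED · CF = 137]
2. E_y = 0  [2·signedArea(EBF) = -66 ∩ ED · CF = 137]
   → E = (-7, 0)

E = (-7, 0)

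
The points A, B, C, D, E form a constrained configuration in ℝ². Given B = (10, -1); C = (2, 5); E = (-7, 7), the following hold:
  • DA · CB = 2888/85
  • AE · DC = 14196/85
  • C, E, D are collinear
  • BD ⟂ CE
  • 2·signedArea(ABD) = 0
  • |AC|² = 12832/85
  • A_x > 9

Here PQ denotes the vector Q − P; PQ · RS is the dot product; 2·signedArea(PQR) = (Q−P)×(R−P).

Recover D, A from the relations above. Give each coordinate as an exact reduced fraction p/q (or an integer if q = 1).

1. D_x = 926/85  [C, E, D are collinear ∩ BD ⟂ CE]
2. D_y = 257/85  [C, E, D are collinear ∩ BD ⟂ CE]
   → D = (926/85, 257/85)
3. A_x = 774/85  [2·signedArea(ABD) = 0 ∩ DA · CB = 2888/85]
4. A_y = -427/85  [2·signedArea(ABD) = 0 ∩ DA · CB = 2888/85]
   → A = (774/85, -427/85)

A = (774/85, -427/85)
D = (926/85, 257/85)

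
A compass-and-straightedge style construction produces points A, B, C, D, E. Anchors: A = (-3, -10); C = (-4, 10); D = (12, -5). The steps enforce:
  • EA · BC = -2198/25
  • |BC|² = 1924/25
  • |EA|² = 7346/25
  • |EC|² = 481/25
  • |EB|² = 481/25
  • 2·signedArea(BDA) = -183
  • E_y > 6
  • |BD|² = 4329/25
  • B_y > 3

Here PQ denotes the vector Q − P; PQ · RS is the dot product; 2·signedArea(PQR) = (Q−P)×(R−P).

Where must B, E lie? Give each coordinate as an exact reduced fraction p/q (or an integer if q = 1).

B = (12/5, 4)
E = (-4/5, 7)

1. B_x = 12/5  [line 5·x + -15·y + 48 = 0 ∩ |BC|² = 1924/25]
2. B_y = 4  [line 5·x + -15·y + 48 = 0 ∩ |BC|² = 1924/25]
   → B = (12/5, 4)
3. E_x = -4/5  [line 32/5·x + -6·y + 1178/25 = 0 ∩ |EA|² = 7346/25]
4. E_y = 7  [line 32/5·x + -6·y + 1178/25 = 0 ∩ |EA|² = 7346/25]
   → E = (-4/5, 7)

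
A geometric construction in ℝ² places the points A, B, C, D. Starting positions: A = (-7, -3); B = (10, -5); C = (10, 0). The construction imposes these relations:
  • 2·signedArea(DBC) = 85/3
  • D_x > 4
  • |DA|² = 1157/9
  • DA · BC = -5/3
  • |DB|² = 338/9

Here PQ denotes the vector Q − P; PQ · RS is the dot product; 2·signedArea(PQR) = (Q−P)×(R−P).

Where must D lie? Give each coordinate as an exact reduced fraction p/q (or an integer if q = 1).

1. D_x = 13/3  [DA · BC = -5/3 ∩ 2·signedArea(DBC) = 85/3]
2. D_y = -8/3  [DA · BC = -5/3 ∩ 2·signedArea(DBC) = 85/3]
   → D = (13/3, -8/3)

D = (13/3, -8/3)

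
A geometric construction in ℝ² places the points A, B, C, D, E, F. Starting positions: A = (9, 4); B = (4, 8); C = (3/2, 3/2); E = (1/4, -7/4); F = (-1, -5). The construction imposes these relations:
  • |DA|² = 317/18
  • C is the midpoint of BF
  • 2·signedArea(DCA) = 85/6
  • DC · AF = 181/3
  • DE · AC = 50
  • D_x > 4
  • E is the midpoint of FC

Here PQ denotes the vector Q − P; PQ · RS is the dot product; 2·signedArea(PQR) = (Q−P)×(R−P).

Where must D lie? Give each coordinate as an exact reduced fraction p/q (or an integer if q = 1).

D = (29/6, 9/2)

1. D_x = 29/6  [DC · AF = 181/3 ∩ 2·signedArea(DCA) = 85/6]
2. D_y = 9/2  [DC · AF = 181/3 ∩ 2·signedArea(DCA) = 85/6]
   → D = (29/6, 9/2)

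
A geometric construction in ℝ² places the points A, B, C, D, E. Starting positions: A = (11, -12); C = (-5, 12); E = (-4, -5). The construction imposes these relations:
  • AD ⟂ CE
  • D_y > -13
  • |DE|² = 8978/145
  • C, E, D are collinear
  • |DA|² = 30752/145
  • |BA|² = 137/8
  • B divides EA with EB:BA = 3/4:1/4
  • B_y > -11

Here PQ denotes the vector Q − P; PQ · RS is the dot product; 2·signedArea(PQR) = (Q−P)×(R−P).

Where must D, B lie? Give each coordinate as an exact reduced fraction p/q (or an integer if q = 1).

1. D_x = -513/145  [C, E, D are collinear ∩ AD ⟂ CE]
2. D_y = -1864/145  [C, E, D are collinear ∩ AD ⟂ CE]
   → D = (-513/145, -1864/145)
3. B_x = 29/4  [B divides EA with EB:BA = 3/4:1/4]
4. B_y = -41/4  [B divides EA with EB:BA = 3/4:1/4]
   → B = (29/4, -41/4)

B = (29/4, -41/4)
D = (-513/145, -1864/145)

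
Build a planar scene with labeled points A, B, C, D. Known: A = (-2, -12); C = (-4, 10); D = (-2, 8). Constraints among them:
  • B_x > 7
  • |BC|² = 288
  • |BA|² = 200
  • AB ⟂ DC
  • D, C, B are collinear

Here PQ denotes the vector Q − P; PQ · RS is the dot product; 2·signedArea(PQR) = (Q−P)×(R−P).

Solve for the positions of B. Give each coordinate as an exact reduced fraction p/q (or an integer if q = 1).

B = (8, -2)

1. B_x = 8  [D, C, B are collinear ∩ AB ⟂ DC]
2. B_y = -2  [D, C, B are collinear ∩ AB ⟂ DC]
   → B = (8, -2)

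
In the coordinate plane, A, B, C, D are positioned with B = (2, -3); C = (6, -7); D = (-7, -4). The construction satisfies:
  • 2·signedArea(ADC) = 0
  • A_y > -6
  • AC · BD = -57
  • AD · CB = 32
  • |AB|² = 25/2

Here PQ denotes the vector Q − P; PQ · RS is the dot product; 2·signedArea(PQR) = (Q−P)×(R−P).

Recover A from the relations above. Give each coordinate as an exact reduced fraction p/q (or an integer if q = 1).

A = (-1/2, -11/2)

1. A_x = -1/2  [2·signedArea(ADC) = 0 ∩ AD · CB = 32]
2. A_y = -11/2  [2·signedArea(ADC) = 0 ∩ AD · CB = 32]
   → A = (-1/2, -11/2)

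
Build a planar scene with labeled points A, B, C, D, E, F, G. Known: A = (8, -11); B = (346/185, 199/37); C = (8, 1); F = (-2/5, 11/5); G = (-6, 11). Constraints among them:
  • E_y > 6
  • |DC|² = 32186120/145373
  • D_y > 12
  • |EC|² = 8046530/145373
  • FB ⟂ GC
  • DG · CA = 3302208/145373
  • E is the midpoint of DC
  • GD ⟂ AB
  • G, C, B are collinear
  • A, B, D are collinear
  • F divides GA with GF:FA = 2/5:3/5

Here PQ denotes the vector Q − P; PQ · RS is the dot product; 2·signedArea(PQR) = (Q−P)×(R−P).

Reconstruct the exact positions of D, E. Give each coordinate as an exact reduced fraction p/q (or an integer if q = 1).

D = (-136958/145373, 1874287/145373)
E = (513013/145373, 1009830/145373)

1. D_x = -136958/145373  [A, B, D are collinear ∩ GD ⟂ AB]
2. D_y = 1874287/145373  [A, B, D are collinear ∩ GD ⟂ AB]
   → D = (-136958/145373, 1874287/145373)
3. E_x = 513013/145373  [E is the midpoint of DC]
4. E_y = 1009830/145373  [E is the midpoint of DC]
   → E = (513013/145373, 1009830/145373)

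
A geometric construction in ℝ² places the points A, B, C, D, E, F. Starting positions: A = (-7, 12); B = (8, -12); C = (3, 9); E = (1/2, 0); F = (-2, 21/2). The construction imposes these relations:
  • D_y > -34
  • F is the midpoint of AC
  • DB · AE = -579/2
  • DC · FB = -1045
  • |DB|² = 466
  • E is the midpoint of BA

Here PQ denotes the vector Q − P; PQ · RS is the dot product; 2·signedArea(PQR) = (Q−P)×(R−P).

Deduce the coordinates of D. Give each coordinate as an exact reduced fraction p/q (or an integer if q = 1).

D = (13, -33)

1. D_x = 13  [DB · AE = -579/2 ∩ DC · FB = -1045]
2. D_y = -33  [DB · AE = -579/2 ∩ DC · FB = -1045]
   → D = (13, -33)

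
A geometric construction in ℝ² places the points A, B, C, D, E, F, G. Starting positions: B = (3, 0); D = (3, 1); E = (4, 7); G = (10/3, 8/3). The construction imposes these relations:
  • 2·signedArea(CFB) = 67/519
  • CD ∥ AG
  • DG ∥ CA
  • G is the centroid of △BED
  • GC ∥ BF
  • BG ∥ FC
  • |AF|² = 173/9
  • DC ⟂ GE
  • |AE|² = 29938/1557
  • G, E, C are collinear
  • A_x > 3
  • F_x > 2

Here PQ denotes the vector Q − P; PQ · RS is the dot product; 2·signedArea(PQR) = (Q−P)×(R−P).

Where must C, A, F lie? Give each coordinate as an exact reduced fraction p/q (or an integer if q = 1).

A = (1769/519, 1378/519)
C = (532/173, 171/173)
F = (1423/519, -871/519)

1. C_x = 532/173  [G, E, C are collinear ∩ DC ⟂ GE]
2. C_y = 171/173  [G, E, C are collinear ∩ DC ⟂ GE]
   → C = (532/173, 171/173)
3. A_x = 1769/519  [CD ∥ AG ∩ DG ∥ CA]
4. A_y = 1378/519  [CD ∥ AG ∩ DG ∥ CA]
   → A = (1769/519, 1378/519)
5. F_x = 1423/519  [BG ∥ FC ∩ GC ∥ BF]
6. F_y = -871/519  [BG ∥ FC ∩ GC ∥ BF]
   → F = (1423/519, -871/519)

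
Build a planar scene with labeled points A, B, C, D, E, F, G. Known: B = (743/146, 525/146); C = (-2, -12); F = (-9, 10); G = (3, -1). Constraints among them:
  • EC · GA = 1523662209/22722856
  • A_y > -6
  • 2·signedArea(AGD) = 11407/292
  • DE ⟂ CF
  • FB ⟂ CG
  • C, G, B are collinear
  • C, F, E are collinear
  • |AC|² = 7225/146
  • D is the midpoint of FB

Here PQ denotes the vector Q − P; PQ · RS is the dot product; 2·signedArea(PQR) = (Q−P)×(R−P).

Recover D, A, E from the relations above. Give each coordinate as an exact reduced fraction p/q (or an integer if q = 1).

1. D_x = -571/292  [D is the midpoint of FB]
2. D_y = 1985/292  [D is the midpoint of FB]
   → D = (-571/292, 1985/292)
3. A_x = 133/146  [line -2277/292·x + -1447/292·y + -6023/292 = 0 ∩ |AC|² = 7225/146]
4. A_y = -817/146  [line -2277/292·x + -1447/292·y + -6023/292 = 0 ∩ |AC|² = 7225/146]
   → A = (133/146, -817/146)
5. E_x = -1155941/155636  [C, F, E are collinear ∩ DE ⟂ CF]
6. E_y = 393521/77818  [C, F, E are collinear ∩ DE ⟂ CF]
   → E = (-1155941/155636, 393521/77818)

A = (133/146, -817/146)
D = (-571/292, 1985/292)
E = (-1155941/155636, 393521/77818)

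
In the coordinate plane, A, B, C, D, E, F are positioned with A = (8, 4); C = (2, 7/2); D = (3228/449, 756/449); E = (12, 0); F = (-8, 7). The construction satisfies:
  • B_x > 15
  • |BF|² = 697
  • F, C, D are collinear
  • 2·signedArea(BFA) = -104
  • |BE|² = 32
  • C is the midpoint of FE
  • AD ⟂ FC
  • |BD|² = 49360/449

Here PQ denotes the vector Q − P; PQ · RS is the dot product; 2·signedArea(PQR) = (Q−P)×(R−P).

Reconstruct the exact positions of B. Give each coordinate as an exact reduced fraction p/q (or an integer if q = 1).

B = (16, -4)

1. B_x = 16  [line 3·x + 16·y + 16 = 0 ∩ |BD|² = 49360/449]
2. B_y = -4  [line 3·x + 16·y + 16 = 0 ∩ |BD|² = 49360/449]
   → B = (16, -4)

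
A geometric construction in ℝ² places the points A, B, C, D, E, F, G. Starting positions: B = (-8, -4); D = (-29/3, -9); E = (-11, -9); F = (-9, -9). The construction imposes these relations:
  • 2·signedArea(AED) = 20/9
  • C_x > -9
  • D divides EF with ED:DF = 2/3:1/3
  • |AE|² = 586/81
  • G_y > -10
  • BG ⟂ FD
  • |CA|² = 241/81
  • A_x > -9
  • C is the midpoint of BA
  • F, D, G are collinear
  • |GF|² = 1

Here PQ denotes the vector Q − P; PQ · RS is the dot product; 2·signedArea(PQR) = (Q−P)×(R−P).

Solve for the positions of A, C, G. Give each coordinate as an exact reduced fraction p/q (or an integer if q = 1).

A = (-80/9, -22/3)
C = (-76/9, -17/3)
G = (-8, -9)

1. A_y = -22/3  [2·signedArea(AED) = 20/9]
2. A_x = -80/9  [|AE|² = 586/81]
   → A = (-80/9, -22/3)
3. C_x = -76/9  [C is the midpoint of BA]
4. C_y = -17/3  [C is the midpoint of BA]
   → C = (-76/9, -17/3)
5. G_x = -8  [F, D, G are collinear ∩ BG ⟂ FD]
6. G_y = -9  [F, D, G are collinear ∩ BG ⟂ FD]
   → G = (-8, -9)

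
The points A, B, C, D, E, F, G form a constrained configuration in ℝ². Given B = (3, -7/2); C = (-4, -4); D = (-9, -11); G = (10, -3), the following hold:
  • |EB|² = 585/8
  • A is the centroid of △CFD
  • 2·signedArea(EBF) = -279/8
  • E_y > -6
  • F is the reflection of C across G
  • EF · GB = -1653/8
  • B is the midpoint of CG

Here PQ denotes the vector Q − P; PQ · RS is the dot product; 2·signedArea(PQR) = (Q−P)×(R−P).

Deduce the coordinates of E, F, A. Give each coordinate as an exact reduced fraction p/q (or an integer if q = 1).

A = (11/3, -17/3)
E = (-21/4, -23/4)
F = (24, -2)

1. F_x = 24  [F is the reflection of C across G]
2. F_y = -2  [F is the reflection of C across G]
   → F = (24, -2)
3. A_x = 11/3  [A is the centroid of △CFD]
4. A_y = -17/3  [A is the centroid of △CFD]
   → A = (11/3, -17/3)
5. E_x = -21/4  [2·signedArea(EBF) = -279/8 ∩ EF · GB = -1653/8]
6. E_y = -23/4  [2·signedArea(EBF) = -279/8 ∩ EF · GB = -1653/8]
   → E = (-21/4, -23/4)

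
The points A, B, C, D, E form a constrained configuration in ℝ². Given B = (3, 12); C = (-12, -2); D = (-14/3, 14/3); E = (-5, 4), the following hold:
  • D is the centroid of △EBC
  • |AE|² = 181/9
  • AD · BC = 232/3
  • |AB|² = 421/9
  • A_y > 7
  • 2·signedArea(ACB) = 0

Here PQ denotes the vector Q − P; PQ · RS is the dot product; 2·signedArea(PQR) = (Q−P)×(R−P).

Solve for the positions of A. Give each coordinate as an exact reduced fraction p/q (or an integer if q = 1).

1. A_x = -2  [2·signedArea(ACB) = 0 ∩ AD · BC = 232/3]
2. A_y = 22/3  [2·signedArea(ACB) = 0 ∩ AD · BC = 232/3]
   → A = (-2, 22/3)

A = (-2, 22/3)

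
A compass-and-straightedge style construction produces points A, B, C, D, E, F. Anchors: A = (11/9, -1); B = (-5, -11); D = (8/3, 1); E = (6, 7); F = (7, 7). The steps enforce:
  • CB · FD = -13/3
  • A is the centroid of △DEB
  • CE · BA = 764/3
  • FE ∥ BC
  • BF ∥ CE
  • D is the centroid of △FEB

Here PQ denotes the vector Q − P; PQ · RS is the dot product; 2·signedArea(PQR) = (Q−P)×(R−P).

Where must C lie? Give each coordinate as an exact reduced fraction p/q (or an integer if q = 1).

C = (-6, -11)

1. C_x = -6  [BF ∥ CE ∩ FE ∥ BC]
2. C_y = -11  [BF ∥ CE ∩ FE ∥ BC]
   → C = (-6, -11)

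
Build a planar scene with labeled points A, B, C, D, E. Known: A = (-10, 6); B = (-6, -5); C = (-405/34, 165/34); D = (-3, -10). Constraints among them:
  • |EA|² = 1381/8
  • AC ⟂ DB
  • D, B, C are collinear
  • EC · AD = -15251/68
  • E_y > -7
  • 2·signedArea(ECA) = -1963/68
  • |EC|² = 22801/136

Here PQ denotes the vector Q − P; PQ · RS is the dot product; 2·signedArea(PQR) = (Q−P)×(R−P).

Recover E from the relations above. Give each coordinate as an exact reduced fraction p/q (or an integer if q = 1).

E = (-21/4, -25/4)

1. E_x = -21/4  [2·signedArea(ECA) = -1963/68 ∩ EC · AD = -15251/68]
2. E_y = -25/4  [2·signedArea(ECA) = -1963/68 ∩ EC · AD = -15251/68]
   → E = (-21/4, -25/4)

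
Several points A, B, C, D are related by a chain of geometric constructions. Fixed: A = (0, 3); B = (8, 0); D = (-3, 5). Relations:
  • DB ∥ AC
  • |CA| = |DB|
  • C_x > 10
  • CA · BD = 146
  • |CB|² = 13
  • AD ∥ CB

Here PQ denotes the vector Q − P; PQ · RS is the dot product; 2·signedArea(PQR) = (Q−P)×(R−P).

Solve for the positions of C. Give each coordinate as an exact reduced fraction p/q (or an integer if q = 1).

C = (11, -2)

1. C_x = 11  [AD ∥ CB ∩ DB ∥ AC]
2. C_y = -2  [AD ∥ CB ∩ DB ∥ AC]
   → C = (11, -2)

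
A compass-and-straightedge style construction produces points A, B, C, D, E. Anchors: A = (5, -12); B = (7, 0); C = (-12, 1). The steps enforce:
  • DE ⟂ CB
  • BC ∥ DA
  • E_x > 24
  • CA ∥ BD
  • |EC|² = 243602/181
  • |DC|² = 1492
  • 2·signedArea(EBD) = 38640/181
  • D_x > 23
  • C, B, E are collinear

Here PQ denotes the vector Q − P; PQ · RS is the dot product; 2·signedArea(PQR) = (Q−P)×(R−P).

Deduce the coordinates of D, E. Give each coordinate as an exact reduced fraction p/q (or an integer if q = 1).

D = (24, -13)
E = (4459/181, -168/181)

1. D_x = 24  [BC ∥ DA ∩ CA ∥ BD]
2. D_y = -13  [BC ∥ DA ∩ CA ∥ BD]
   → D = (24, -13)
3. E_x = 4459/181  [C, B, E are collinear ∩ DE ⟂ CB]
4. E_y = -168/181  [C, B, E are collinear ∩ DE ⟂ CB]
   → E = (4459/181, -168/181)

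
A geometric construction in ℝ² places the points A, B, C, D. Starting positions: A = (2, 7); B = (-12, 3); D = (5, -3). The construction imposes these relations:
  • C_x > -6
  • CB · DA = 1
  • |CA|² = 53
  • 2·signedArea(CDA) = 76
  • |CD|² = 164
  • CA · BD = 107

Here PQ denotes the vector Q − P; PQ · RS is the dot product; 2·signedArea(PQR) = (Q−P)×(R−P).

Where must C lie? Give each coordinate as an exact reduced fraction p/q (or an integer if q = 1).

1. C_x = -5  [CA · BD = 107 ∩ CB · DA = 1]
2. C_y = 5  [CA · BD = 107 ∩ CB · DA = 1]
   → C = (-5, 5)

C = (-5, 5)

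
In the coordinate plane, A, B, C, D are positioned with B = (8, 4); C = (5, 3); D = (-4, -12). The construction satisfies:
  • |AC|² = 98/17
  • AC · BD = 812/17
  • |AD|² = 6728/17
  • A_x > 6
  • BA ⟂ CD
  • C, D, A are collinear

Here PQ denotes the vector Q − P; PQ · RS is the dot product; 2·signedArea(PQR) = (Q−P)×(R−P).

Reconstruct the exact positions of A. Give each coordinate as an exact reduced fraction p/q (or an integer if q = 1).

A = (106/17, 86/17)

1. A_x = 106/17  [C, D, A are collinear ∩ BA ⟂ CD]
2. A_y = 86/17  [C, D, A are collinear ∩ BA ⟂ CD]
   → A = (106/17, 86/17)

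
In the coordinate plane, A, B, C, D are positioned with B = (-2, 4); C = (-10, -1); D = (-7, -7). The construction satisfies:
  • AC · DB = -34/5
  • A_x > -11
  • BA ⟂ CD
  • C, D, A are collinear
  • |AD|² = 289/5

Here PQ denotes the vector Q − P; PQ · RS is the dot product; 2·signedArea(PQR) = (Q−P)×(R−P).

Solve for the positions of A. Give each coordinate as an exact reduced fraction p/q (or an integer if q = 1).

A = (-52/5, -1/5)

1. A_x = -52/5  [C, D, A are collinear ∩ BA ⟂ CD]
2. A_y = -1/5  [C, D, A are collinear ∩ BA ⟂ CD]
   → A = (-52/5, -1/5)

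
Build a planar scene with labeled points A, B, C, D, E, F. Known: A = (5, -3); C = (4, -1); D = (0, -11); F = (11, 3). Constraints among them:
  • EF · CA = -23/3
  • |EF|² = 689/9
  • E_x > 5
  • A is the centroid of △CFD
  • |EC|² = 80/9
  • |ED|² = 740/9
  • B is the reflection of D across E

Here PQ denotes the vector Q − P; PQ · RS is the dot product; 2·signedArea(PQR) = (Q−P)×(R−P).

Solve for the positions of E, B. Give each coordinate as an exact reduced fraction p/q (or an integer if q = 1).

1. E_x = 16/3  [line -1·x + 2·y + 38/3 = 0 ∩ |ED|² = 740/9]
2. E_y = -11/3  [line -1·x + 2·y + 38/3 = 0 ∩ |ED|² = 740/9]
   → E = (16/3, -11/3)
3. B_x = 32/3  [B is the reflection of D across E]
4. B_y = 11/3  [B is the reflection of D across E]
   → B = (32/3, 11/3)

B = (32/3, 11/3)
E = (16/3, -11/3)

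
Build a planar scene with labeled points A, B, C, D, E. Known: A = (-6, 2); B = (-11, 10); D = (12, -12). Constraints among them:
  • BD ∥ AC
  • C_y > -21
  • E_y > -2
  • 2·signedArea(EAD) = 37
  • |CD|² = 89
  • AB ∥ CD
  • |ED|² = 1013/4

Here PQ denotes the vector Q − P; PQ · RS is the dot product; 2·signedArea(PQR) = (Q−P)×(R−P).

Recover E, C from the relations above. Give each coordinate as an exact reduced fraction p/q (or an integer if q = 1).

C = (17, -20)
E = (1/2, -1)

1. E_x = 1/2  [line 14·x + 18·y + 11 = 0 ∩ |ED|² = 1013/4]
2. E_y = -1  [line 14·x + 18·y + 11 = 0 ∩ |ED|² = 1013/4]
   → E = (1/2, -1)
3. C_x = 17  [AB ∥ CD ∩ BD ∥ AC]
4. C_y = -20  [AB ∥ CD ∩ BD ∥ AC]
   → C = (17, -20)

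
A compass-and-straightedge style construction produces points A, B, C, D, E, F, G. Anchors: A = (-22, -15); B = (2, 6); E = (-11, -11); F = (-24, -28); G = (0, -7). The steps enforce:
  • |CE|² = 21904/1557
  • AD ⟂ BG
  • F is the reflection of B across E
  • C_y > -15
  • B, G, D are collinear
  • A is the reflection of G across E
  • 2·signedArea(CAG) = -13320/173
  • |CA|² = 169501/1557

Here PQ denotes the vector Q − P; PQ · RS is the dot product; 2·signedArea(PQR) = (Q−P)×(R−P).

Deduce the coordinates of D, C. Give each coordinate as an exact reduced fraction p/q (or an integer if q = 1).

C = (-6005/519, -7633/519)
D = (-296/173, -3135/173)

1. D_x = -296/173  [B, G, D are collinear ∩ AD ⟂ BG]
2. D_y = -3135/173  [B, G, D are collinear ∩ AD ⟂ BG]
   → D = (-296/173, -3135/173)
3. C_x = -6005/519  [line -8·x + 22·y + 39962/173 = 0 ∩ |CA|² = 169501/1557]
4. C_y = -7633/519  [line -8·x + 22·y + 39962/173 = 0 ∩ |CA|² = 169501/1557]
   → C = (-6005/519, -7633/519)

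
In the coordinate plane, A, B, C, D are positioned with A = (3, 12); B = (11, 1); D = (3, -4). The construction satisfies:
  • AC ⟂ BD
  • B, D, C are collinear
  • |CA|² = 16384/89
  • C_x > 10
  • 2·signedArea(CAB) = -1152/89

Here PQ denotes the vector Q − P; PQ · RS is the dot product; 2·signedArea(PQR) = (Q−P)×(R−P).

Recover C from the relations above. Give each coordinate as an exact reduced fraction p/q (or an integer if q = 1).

C = (907/89, 44/89)

1. C_x = 907/89  [B, D, C are collinear ∩ AC ⟂ BD]
2. C_y = 44/89  [B, D, C are collinear ∩ AC ⟂ BD]
   → C = (907/89, 44/89)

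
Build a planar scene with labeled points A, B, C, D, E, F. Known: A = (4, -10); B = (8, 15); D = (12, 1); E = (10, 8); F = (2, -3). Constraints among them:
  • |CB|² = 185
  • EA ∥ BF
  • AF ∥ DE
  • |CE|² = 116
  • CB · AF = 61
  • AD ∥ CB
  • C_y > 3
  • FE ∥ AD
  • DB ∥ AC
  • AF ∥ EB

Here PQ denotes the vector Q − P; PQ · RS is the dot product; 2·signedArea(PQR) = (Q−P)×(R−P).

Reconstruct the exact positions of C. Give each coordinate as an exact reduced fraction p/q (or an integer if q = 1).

1. C_x = 0  [AD ∥ CB ∩ DB ∥ AC]
2. C_y = 4  [AD ∥ CB ∩ DB ∥ AC]
   → C = (0, 4)

C = (0, 4)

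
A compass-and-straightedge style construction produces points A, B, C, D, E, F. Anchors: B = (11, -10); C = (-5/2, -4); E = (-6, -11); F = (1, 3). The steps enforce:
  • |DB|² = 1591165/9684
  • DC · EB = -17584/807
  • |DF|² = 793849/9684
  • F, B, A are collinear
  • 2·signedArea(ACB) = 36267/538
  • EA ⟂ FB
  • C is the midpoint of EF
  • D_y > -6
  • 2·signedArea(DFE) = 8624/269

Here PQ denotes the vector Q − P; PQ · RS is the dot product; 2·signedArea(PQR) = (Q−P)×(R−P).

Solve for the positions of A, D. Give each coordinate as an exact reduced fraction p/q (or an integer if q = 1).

1. A_x = 1389/269  [F, B, A are collinear ∩ EA ⟂ FB]
2. A_y = -649/269  [F, B, A are collinear ∩ EA ⟂ FB]
   → A = (1389/269, -649/269)
3. D_x = -1795/1614  [2·signedArea(DFE) = 8624/269 ∩ DC · EB = -17584/807]
4. D_y = -4684/807  [2·signedArea(DFE) = 8624/269 ∩ DC · EB = -17584/807]
   → D = (-1795/1614, -4684/807)

A = (1389/269, -649/269)
D = (-1795/1614, -4684/807)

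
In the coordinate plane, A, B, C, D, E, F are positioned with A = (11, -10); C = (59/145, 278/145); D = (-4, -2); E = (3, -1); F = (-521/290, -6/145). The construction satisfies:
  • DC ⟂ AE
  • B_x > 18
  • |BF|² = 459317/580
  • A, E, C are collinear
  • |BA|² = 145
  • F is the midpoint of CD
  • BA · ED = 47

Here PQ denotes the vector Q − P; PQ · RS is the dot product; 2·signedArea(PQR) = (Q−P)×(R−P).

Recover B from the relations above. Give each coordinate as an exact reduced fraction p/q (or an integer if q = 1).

B = (19, -19)

1. B_x = 19  [line 7·x + 1·y + -114 = 0 ∩ |BF|² = 459317/580]
2. B_y = -19  [line 7·x + 1·y + -114 = 0 ∩ |BF|² = 459317/580]
   → B = (19, -19)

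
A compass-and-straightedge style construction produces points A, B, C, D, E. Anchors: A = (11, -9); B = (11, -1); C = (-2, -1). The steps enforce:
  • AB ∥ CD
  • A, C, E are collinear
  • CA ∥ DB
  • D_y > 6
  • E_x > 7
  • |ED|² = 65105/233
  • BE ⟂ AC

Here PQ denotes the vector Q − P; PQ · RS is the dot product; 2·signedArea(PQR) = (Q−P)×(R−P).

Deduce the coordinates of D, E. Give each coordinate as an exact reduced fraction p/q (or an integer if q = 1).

D = (-2, 7)
E = (1731/233, -1585/233)

1. D_x = -2  [CA ∥ DB ∩ AB ∥ CD]
2. D_y = 7  [CA ∥ DB ∩ AB ∥ CD]
   → D = (-2, 7)
3. E_x = 1731/233  [A, C, E are collinear ∩ BE ⟂ AC]
4. E_y = -1585/233  [A, C, E are collinear ∩ BE ⟂ AC]
   → E = (1731/233, -1585/233)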